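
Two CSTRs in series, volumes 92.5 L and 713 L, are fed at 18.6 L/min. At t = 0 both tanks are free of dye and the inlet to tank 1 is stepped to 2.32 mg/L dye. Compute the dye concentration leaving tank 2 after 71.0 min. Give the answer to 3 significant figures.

1.90 mg/L

Species balance on tank i: dCᵢ/dt = (Cᵢ₋₁ − Cᵢ)/τᵢ with τᵢ = Vᵢ/Q.
τ₁ = 92.5/18.6 = 4.9731 min; τ₂ = 713/18.6 = 38.333 min.
Tank 1: C₁ = C_in(1 − e^(−t/τ₁)). Tank 2 (τ₁ ≠ τ₂): C₂ = C_in[1 − (τ₁ e^(−t/τ₁) − τ₂ e^(−t/τ₂))/(τ₁ − τ₂)].
At t = 71.0: e^(−t/τ₁) = 6.3050e-07, e^(−t/τ₂) = 0.15690.
C₂ = 2.32·[1 − (4.9731·6.3050e-07 − 38.333·0.15690)/(-33.360)] = 2.32·0.81972 = 1.9017 mg/L.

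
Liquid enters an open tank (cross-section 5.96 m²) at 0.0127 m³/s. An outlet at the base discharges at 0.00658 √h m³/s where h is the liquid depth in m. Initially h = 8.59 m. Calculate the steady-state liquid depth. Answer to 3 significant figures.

3.73 m

Level balance: A dh/dt = 0.0127 − 0.00658 √h. Setting dh/dt = 0:
Q_in = 0.00658 √h_ss ⇒ √h_ss = 0.0127/0.00658 = 1.9301.
h_ss = 1.9301² = 3.7253 m. (Since h₀ = 8.59 m > h_ss, the level will fall toward this value.)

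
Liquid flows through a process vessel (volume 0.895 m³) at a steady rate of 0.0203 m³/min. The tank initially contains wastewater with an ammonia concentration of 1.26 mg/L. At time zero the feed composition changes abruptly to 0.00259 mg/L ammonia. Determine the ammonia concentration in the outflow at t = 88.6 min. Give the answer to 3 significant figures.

0.171 mg/L

Accumulation = in − out for the solute gives V dC/dt = Q(C_in − C).
Time constant τ = V/Q = 0.895/0.0203 = 44.089 min.
This is linear first-order; C(t) = C_in + (C₀ − C_in) e^(−t/τ).
C(88.6) = 0.00259 + (1.26 − 0.00259)·e^(−88.6/44.089) = 0.00259 + (1.2574)·0.13404 = 0.17114 mg/L.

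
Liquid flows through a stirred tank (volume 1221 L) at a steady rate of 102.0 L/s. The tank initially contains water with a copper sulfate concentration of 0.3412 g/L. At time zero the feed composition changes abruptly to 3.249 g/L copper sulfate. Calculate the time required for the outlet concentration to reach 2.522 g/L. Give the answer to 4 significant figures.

Species balance: V dC/dt = Q(C_in − C) ⇒ τ = V/Q = 11.9706 s.
C(t) = C_in + (C₀ − C_in) e^(−t/τ). Set C = 2.522 and solve for t:
e^(−t/τ) = (C − C_in)/(C₀ − C_in) = (2.522 − 3.249)/(0.3412 − 3.249) = 0.250017
t = −τ ln(…) = 11.9706 × 1.38623 = 16.5939 s.

16.59 s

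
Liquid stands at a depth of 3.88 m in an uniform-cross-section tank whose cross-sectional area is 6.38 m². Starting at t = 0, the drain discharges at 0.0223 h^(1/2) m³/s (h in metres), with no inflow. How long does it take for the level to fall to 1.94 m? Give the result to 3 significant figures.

330 s

Volume balance on the tank: A dh/dt = −0.0223 √h.
∫ h^(−1/2) dh = −(0.0223/A) ∫ dt, giving 2√h = 2√h₀ − (0.0223/A) t.
t = 2A(√h₀ − √h)/0.0223 = 2·6.38·(√3.88 − √1.94)/0.0223
  = 12.760 × (1.9698 − 1.3928) / 0.0223 = 330.12 s.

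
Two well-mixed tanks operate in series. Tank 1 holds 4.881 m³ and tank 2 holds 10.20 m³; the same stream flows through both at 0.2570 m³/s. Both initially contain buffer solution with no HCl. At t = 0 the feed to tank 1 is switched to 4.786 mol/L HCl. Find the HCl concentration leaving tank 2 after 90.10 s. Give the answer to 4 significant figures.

3.876 mol/L

Each tank obeys Vᵢ dCᵢ/dt = Q(Cᵢ₋₁ − Cᵢ), so τᵢ = Vᵢ/Q.
τ₁ = 4.881/0.2570 = 18.9922 s; τ₂ = 10.20/0.2570 = 39.6887 s.
Solving the cascade with C₁(0)=C₂(0)=0 gives C₂(t) = C_in[1 − (τ₁ e^(−t/τ₁) − τ₂ e^(−t/τ₂))/(τ₁ − τ₂)].
At t = 90.10: e^(−t/τ₁) = 0.00870334, e^(−t/τ₂) = 0.103295.
C₂ = 4.786·[1 − (18.9922·0.00870334 − 39.6887·0.103295)/(-20.6965)] = 4.786·0.809903 = 3.87619 mol/L.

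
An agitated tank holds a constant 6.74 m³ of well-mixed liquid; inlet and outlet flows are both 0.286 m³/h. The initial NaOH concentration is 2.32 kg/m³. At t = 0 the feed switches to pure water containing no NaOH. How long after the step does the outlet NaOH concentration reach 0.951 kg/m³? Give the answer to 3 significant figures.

Species balance: V dC/dt = Q(C_in − C) ⇒ τ = V/Q = 23.566 h.
C(t) = C_in + (C₀ − C_in) e^(−t/τ). Set C = 0.951 and solve for t:
e^(−t/τ) = (C − C_in)/(C₀ − C_in) = (0.951 − 0)/(2.32 − 0) = 0.40991
t = −τ ln(…) = 23.566 × 0.89181 = 21.017 h.

21.0 h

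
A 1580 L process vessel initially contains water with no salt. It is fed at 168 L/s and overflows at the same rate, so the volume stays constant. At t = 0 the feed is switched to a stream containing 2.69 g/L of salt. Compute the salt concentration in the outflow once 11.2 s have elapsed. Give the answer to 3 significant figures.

Transient balance on the dissolved component: V dC/dt = Q(C_in − C).
So dC/dt = (C_in − C)/τ with τ = V/Q = 1580/168 = 9.4048 s.
This is linear first-order; C(t) = C_in + (C₀ − C_in) e^(−t/τ).
C(11.2) = 2.69 + (0 − 2.69)·e^(−11.2/9.4048) = 2.69 + (-2.6900)·0.30395 = 1.8724 g/L.

1.87 g/L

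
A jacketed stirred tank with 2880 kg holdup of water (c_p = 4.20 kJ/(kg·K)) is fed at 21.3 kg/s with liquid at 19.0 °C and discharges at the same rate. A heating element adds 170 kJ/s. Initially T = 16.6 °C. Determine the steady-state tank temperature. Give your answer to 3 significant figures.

Heat balance on the well-mixed liquid: M c_p dT/dt = ṁ c_p (T_in − T) + 170.
At steady state dT/dt = 0 ⇒ T_ss = T_in + Q̇/(ṁ c_p) = 19.0 + 170/(21.3·4.20) = 20.900 °C.

20.9 °C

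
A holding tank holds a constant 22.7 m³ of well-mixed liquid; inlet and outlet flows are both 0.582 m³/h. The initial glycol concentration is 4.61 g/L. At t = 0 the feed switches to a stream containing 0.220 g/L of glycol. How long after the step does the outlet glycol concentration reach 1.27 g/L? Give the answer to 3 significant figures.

55.8 h

Species balance: V dC/dt = Q(C_in − C) ⇒ τ = V/Q = 39.003 h.
C(t) = C_in + (C₀ − C_in) e^(−t/τ). Set C = 1.27 and solve for t:
e^(−t/τ) = (C − C_in)/(C₀ − C_in) = (1.27 − 0.220)/(4.61 − 0.220) = 0.23918
t = −τ ln(…) = 39.003 × 1.4305 = 55.796 h.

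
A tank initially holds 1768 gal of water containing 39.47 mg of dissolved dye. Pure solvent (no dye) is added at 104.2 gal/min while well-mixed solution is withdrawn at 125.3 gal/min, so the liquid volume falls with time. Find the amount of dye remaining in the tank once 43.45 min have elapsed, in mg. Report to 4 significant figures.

Total volume: dV/dt = Q_in − Q_out = -21.1000 gal/min, so V(t) = 1768 − 21.1000 t and V(43.45) = 851.205 gal.
Species balance (pure solvent in): dm/dt = −Q_out · m/V(t).
dm/m = −Q_out dt/(V₀ − 21.1000 t); integrating gives ln(m/m₀) = −(Q_out/(Q_in−Q_out)) ln(V/V₀).
m = m₀ (V₀/V)^(Q_out/(Q_in−Q_out)) = 39.47 × (1768/851.205)^(-5.93839) = 0.514206 mg.

0.5142 mg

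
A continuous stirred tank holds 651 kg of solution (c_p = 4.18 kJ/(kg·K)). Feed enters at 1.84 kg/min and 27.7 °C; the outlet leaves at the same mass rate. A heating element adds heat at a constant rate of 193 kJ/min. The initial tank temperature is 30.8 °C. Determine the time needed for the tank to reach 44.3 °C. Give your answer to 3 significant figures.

Unsteady energy balance on the tank contents: M c_p dT/dt = ṁ c_p (T_in − T) + 193.
τ = M/ṁ = 353.80 min; T_ss = T_in + Q̇/(ṁ c_p) = 52.794 °C.
T(t) = T_ss + (T₀ − T_ss) e^(−t/τ). Set T = 44.3:
e^(−t/τ) = (44.3 − 52.794)/(30.8 − 52.794) = 0.38619
t = −353.80 · ln(0.38619) = 336.62 min.

337 min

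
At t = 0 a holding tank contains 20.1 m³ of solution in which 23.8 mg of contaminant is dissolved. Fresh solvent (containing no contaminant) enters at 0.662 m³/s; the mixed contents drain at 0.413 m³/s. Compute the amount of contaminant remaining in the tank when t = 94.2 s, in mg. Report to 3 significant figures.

6.60 mg

Total volume: dV/dt = Q_in − Q_out = 0.24900 m³/s, so V(t) = 20.1 + 0.24900 t and V(94.2) = 43.556 m³.
No contaminant enters, so dm/dt = −Q_out · (m/V).
dm/m = −Q_out dt/(V₀ + 0.24900 t); integrating gives ln(m/m₀) = −(Q_out/(Q_in−Q_out)) ln(V/V₀).
m = m₀ (V₀/V)^(Q_out/(Q_in−Q_out)) = 23.8 × (20.1/43.556)^(1.6586) = 6.5997 mg.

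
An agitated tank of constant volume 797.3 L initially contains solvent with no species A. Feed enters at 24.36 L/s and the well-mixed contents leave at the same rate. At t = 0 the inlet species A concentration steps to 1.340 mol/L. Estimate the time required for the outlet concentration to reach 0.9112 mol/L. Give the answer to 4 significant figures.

37.29 s

Species balance: V dC/dt = Q(C_in − C) ⇒ τ = V/Q = 32.7299 s.
C(t) = C_in + (C₀ − C_in) e^(−t/τ). Set C = 0.9112 and solve for t:
e^(−t/τ) = (C − C_in)/(C₀ − C_in) = (0.9112 − 1.340)/(0 − 1.340) = 0.320000
t = −τ ln(…) = 32.7299 × 1.13943 = 37.2936 s.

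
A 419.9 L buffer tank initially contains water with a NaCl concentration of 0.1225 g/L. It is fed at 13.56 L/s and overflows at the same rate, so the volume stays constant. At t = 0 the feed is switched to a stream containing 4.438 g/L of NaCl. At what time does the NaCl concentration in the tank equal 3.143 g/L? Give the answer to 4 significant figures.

37.27 s

Mass balance on the solute (V constant): V dC/dt = Q(C_in − C), so τ = V/Q = 30.9661 s.
C(t) = C_in + (C₀ − C_in) e^(−t/τ). Set C = 3.143 and solve for t:
e^(−t/τ) = (C − C_in)/(C₀ − C_in) = (3.143 − 4.438)/(0.1225 − 4.438) = 0.300081
t = −τ ln(…) = 30.9661 × 1.20370 = 37.2739 s.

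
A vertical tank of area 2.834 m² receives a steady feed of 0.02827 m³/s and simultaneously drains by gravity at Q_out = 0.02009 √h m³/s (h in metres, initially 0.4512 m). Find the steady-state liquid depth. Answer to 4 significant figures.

1.980 m

Level balance: A dh/dt = 0.02827 − 0.02009 √h. Setting dh/dt = 0:
Q_in = 0.02009 √h_ss ⇒ √h_ss = 0.02827/0.02009 = 1.40717.
h_ss = 1.40717² = 1.98012 m. (Since h₀ = 0.4512 m < h_ss, the level will rise toward this value.)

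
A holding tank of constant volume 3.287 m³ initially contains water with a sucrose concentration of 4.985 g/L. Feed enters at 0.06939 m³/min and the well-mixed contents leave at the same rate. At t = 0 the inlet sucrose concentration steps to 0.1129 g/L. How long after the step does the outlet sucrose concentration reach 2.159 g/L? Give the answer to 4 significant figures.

41.10 min

Unsteady species balance (constant V, well mixed): V dC/dt = Q(C_in − C), so τ = V/Q = 47.3699 min.
C(t) = C_in + (C₀ − C_in) e^(−t/τ). Set C = 2.159 and solve for t:
e^(−t/τ) = (C − C_in)/(C₀ − C_in) = (2.159 − 0.1129)/(4.985 − 0.1129) = 0.419963
t = −τ ln(…) = 47.3699 × 0.867590 = 41.0977 min.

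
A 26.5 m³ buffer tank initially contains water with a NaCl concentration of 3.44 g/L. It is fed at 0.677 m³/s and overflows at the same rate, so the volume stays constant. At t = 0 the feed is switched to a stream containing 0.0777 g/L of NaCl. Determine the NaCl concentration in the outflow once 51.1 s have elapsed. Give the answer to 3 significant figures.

Unsteady species balance (constant V, well mixed): V dC/dt = Q(C_in − C).
So dC/dt = (C_in − C)/τ with τ = V/Q = 26.5/0.677 = 39.143 s.
Solution: C(t) = C_in + (C₀ − C_in) e^(−t/τ).
C(51.1) = 0.0777 + (3.44 − 0.0777)·e^(−51.1/39.143) = 0.0777 + (3.3623)·0.27105 = 0.98904 g/L.

0.989 g/L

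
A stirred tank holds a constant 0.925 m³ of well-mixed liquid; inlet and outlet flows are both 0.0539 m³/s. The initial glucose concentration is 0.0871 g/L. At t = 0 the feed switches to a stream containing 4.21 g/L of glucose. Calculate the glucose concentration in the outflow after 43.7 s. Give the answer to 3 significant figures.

3.89 g/L

Mass balance on the solute (V constant): V dC/dt = Q(C_in − C).
So dC/dt = (C_in − C)/τ with τ = V/Q = 0.925/0.0539 = 17.161 s.
Solution: C(t) = C_in + (C₀ − C_in) e^(−t/τ).
C(43.7) = 4.21 + (0.0871 − 4.21)·e^(−43.7/17.161) = 4.21 + (-4.1229)·0.078362 = 3.8869 g/L.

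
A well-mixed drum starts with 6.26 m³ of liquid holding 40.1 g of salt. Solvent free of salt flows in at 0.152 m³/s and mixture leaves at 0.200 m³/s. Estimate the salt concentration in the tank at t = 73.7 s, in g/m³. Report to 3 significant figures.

0.459 g/m³

Total volume: dV/dt = Q_in − Q_out = -0.048000 m³/s, so V(t) = 6.26 − 0.048000 t and V(73.7) = 2.7224 m³.
No salt enters, so dm/dt = −Q_out · (m/V).
Separate: dm/m = −Q_out dt/V(t) ⇒ ln(m/m₀) = −(Q_out/(Q_in−Q_out)) ln(V/V₀).
m = m₀ (V₀/V)^(Q_out/(Q_in−Q_out)) = 40.1 × (6.26/2.7224)^(-4.1667) = 1.2485 g.
C = m/V = 1.2485/2.7224 = 0.45860 g/m³.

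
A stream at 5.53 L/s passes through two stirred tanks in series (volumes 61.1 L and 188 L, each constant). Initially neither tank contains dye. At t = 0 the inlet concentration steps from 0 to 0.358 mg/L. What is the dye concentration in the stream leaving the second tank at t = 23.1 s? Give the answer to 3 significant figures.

Species balance on tank i: dCᵢ/dt = (Cᵢ₋₁ − Cᵢ)/τᵢ with τᵢ = Vᵢ/Q.
τ₁ = 61.1/5.53 = 11.049 s; τ₂ = 188/5.53 = 33.996 s.
Solving the cascade with C₁(0)=C₂(0)=0 gives C₂(t) = C_in[1 − (τ₁ e^(−t/τ₁) − τ₂ e^(−t/τ₂))/(τ₁ − τ₂)].
At t = 23.1: e^(−t/τ₁) = 0.12360, e^(−t/τ₂) = 0.50688.
C₂ = 0.358·[1 − (11.049·0.12360 − 33.996·0.50688)/(-22.948)] = 0.358·0.30858 = 0.11047 mg/L.

0.110 mg/L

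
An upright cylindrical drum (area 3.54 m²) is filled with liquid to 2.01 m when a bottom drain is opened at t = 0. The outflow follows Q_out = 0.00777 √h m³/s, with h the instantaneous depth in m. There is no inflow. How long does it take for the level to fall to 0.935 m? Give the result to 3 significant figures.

Accumulation of liquid (constant cross-section A): A dh/dt = −0.00777 √h.
This is separable: 2 d(√h)/dt = −0.00777/A, so √h = √h₀ − (0.00777/(2A)) t.
t = 2A(√h₀ − √h)/0.00777 = 2·3.54·(√2.01 − √0.935)/0.00777
  = 7.0800 × (1.4177 − 0.96695) / 0.00777 = 410.76 s.

411 s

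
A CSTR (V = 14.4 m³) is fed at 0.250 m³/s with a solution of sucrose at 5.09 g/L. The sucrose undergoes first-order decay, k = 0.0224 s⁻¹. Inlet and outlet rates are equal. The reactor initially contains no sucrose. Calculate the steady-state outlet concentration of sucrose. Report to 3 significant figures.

V dC/dt = Q(C_in − C) − k V C.
At steady state: 0 = Q C_in − (Q + kV) C_ss, so C_ss = Q C_in/(Q + kV).
C_ss = 0.250·5.09/(0.250 + 0.0224·14.4) = 1.2725/0.57256 = 2.2225 g/L.

2.22 g/L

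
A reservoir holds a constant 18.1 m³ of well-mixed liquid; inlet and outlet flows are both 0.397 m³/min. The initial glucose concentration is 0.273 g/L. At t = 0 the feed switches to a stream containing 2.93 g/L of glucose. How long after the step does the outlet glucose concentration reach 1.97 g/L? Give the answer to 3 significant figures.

46.4 min

Species balance: V dC/dt = Q(C_in − C) ⇒ τ = V/Q = 45.592 min.
C(t) = C_in + (C₀ − C_in) e^(−t/τ). Set C = 1.97 and solve for t:
e^(−t/τ) = (C − C_in)/(C₀ − C_in) = (1.97 − 2.93)/(0.273 − 2.93) = 0.36131
t = −τ ln(…) = 45.592 × 1.0180 = 46.413 min.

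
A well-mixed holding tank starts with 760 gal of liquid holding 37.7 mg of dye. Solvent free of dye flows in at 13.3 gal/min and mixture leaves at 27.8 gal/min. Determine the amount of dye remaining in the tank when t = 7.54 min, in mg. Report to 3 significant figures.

Total volume: dV/dt = Q_in − Q_out = -14.500 gal/min, so V(t) = 760 − 14.500 t and V(7.54) = 650.67 gal.
Species balance (pure solvent in): dm/dt = −Q_out · m/V(t).
dm/m = −Q_out dt/(V₀ − 14.500 t); integrating gives ln(m/m₀) = −(Q_out/(Q_in−Q_out)) ln(V/V₀).
m = m₀ (V₀/V)^(Q_out/(Q_in−Q_out)) = 37.7 × (760/650.67)^(-1.9172) = 27.991 mg.

28.0 mg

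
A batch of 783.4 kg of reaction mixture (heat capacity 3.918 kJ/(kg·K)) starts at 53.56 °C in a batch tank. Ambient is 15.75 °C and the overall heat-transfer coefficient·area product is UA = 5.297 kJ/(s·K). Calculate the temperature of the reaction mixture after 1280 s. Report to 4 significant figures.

19.90 °C

Lumped-capacitance energy balance: M c_p dT/dt = UA(T_amb − T).
dT/dt = (T_ss − T)/τ with T_ss = T_amb = 15.7500 °C, τ = M c_p/UA = 783.4·3.918/5.297 = 579.453 s.
Integrating: T(t) = T_ss + (T₀ − T_ss) e^(−t/τ).
T(1280) = 15.7500 + (37.8100)·0.109813 = 19.9020 °C.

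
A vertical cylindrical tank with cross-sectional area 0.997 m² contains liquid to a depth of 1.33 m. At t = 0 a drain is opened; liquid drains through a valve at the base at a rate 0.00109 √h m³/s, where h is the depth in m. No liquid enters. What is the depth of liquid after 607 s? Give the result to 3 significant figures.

With no inflow, A dh/dt = −0.00109 √h.
Separate and integrate: 2(√h − √h₀) = −(0.00109/A) t.
√h = √1.33 − 0.00109·607/(2·0.997) = 1.1533 − 0.33181 = 0.82145.
h = 0.82145² = 0.67477 m.

0.675 m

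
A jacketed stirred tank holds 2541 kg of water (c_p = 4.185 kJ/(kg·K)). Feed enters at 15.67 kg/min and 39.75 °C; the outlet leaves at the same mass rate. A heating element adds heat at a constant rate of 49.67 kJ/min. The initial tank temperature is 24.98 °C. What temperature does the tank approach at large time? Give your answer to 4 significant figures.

40.51 °C

M c_p dT/dt = ṁ c_p (T_in − T) + Q̇.
At steady state dT/dt = 0 ⇒ T_ss = T_in + Q̇/(ṁ c_p) = 39.75 + 49.67/(15.67·4.185) = 40.5074 °C.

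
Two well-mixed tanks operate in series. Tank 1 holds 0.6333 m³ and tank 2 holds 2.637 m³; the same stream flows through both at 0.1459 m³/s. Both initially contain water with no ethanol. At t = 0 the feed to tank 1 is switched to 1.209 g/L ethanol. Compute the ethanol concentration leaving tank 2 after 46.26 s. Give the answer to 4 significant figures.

1.086 g/L

Each tank obeys Vᵢ dCᵢ/dt = Q(Cᵢ₋₁ − Cᵢ), so τᵢ = Vᵢ/Q.
τ₁ = 0.6333/0.1459 = 4.34064 s; τ₂ = 2.637/0.1459 = 18.0740 s.
Tank 1: C₁ = C_in(1 − e^(−t/τ₁)). Tank 2 (τ₁ ≠ τ₂): C₂ = C_in[1 − (τ₁ e^(−t/τ₁) − τ₂ e^(−t/τ₂))/(τ₁ − τ₂)].
At t = 46.26: e^(−t/τ₁) = 2.35260e-05, e^(−t/τ₂) = 0.0773454.
C₂ = 1.209·[1 − (4.34064·2.35260e-05 − 18.0740·0.0773454)/(-13.7334)] = 1.209·0.898216 = 1.08594 g/L.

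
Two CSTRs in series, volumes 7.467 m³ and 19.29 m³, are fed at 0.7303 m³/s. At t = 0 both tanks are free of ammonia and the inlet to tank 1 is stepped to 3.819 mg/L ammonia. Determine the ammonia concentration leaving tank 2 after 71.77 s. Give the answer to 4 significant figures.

3.410 mg/L

Each tank obeys Vᵢ dCᵢ/dt = Q(Cᵢ₋₁ − Cᵢ), so τᵢ = Vᵢ/Q.
τ₁ = 7.467/0.7303 = 10.2246 s; τ₂ = 19.29/0.7303 = 26.4138 s.
Tank 1: C₁ = C_in(1 − e^(−t/τ₁)). Tank 2 (τ₁ ≠ τ₂): C₂ = C_in[1 − (τ₁ e^(−t/τ₁) − τ₂ e^(−t/τ₂))/(τ₁ − τ₂)].
At t = 71.77: e^(−t/τ₁) = 0.000894389, e^(−t/τ₂) = 0.0660634.
C₂ = 3.819·[1 − (10.2246·0.000894389 − 26.4138·0.0660634)/(-16.1892)] = 3.819·0.892778 = 3.40952 mg/L.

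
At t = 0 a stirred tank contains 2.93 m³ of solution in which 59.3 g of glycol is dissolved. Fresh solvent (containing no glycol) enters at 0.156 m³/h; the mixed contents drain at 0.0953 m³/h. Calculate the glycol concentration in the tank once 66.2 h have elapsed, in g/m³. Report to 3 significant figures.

2.20 g/m³

Let m(t) be the amount of glycol. Volume: V(t) = V₀ + (Q_in − Q_out) t = 2.93 + 0.060700 t; V(66.2) = 6.9483 m³.
Species balance (pure solvent in): dm/dt = −Q_out · m/V(t).
Separate: dm/m = −Q_out dt/V(t) ⇒ ln(m/m₀) = −(Q_out/(Q_in−Q_out)) ln(V/V₀).
m = m₀ (V₀/V)^(Q_out/(Q_in−Q_out)) = 59.3 × (2.93/6.9483)^(1.5700) = 15.285 g.
C = m/V = 15.285/6.9483 = 2.1999 g/m³.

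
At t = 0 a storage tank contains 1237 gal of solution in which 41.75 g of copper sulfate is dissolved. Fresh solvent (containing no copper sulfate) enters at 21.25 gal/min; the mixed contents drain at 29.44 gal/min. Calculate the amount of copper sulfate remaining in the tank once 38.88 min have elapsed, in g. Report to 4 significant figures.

Let m(t) be the amount of copper sulfate. Volume: V(t) = V₀ + (Q_in − Q_out) t = 1237 − 8.19000 t; V(38.88) = 918.573 gal.
No copper sulfate enters, so dm/dt = −Q_out · (m/V).
Separate: dm/m = −Q_out dt/V(t) ⇒ ln(m/m₀) = −(Q_out/(Q_in−Q_out)) ln(V/V₀).
m = m₀ (V₀/V)^(Q_out/(Q_in−Q_out)) = 41.75 × (1237/918.573)^(-3.59463) = 14.3228 g.

14.32 g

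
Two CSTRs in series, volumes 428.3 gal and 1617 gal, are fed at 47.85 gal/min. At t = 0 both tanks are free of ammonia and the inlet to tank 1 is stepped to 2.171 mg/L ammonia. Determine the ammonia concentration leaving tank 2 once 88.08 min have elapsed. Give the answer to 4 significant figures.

1.953 mg/L

Time constants: τᵢ = Vᵢ/Q for each well-mixed tank.
τ₁ = 428.3/47.85 = 8.95089 min; τ₂ = 1617/47.85 = 33.7931 min.
Solving the cascade with C₁(0)=C₂(0)=0 gives C₂(t) = C_in[1 − (τ₁ e^(−t/τ₁) − τ₂ e^(−t/τ₂))/(τ₁ − τ₂)].
At t = 88.08: e^(−t/τ₁) = 5.32579e-05, e^(−t/τ₂) = 0.0737961.
C₂ = 2.171·[1 − (8.95089·5.32579e-05 − 33.7931·0.0737961)/(-24.8422)] = 2.171·0.899634 = 1.95310 mg/L.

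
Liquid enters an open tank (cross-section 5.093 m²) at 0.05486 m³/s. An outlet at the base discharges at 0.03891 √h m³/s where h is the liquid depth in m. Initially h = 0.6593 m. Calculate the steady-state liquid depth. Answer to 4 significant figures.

1.988 m

Level balance: A dh/dt = 0.05486 − 0.03891 √h. Setting dh/dt = 0:
Q_in = 0.03891 √h_ss ⇒ √h_ss = 0.05486/0.03891 = 1.40992.
h_ss = 1.40992² = 1.98788 m. (Since h₀ = 0.6593 m < h_ss, the level will rise toward this value.)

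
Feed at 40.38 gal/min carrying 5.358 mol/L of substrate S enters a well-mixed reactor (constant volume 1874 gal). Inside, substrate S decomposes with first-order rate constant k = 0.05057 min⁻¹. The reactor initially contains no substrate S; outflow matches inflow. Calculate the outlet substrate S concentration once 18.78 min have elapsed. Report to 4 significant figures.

1.188 mol/L

Accumulation = in − out − consumed: V dC/dt = Q C_in − Q C − k V C.
This is linear with rate a = Q/V + k = 0.0721175 min⁻¹.
C_ss = Q C_in/(Q + kV) = 1.60088 mol/L; C(t) = C_ss + (C₀ − C_ss) e^(−a t).
C(18.78) = 1.60088 + (-1.60088)·e^(−0.0721175·18.78) = 1.60088 + (-1.60088)·0.258111 = 1.18768 mol/L.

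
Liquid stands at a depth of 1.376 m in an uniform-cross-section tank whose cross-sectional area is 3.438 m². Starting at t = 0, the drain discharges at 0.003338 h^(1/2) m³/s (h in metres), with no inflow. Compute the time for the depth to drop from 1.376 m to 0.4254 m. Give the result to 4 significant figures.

1073 s

Unsteady balance on liquid volume: A dh/dt = −0.003338 √h.
This is separable: 2 d(√h)/dt = −0.003338/A, so √h = √h₀ − (0.003338/(2A)) t.
t = 2A(√h₀ − √h)/0.003338 = 2·3.438·(√1.376 − √0.4254)/0.003338
  = 6.87600 × (1.17303 − 0.652227) / 0.003338 = 1072.81 s.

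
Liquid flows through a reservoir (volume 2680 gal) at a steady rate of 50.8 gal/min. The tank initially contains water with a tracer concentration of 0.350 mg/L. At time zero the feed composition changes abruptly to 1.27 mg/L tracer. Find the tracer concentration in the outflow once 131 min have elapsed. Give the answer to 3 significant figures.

1.19 mg/L

Species balance on the tank: V dC/dt = Q(C_in − C).
Time constant τ = V/Q = 2680/50.8 = 52.756 min.
Solution: C(t) = C_in + (C₀ − C_in) e^(−t/τ).
C(131) = 1.27 + (0.350 − 1.27)·e^(−131/52.756) = 1.27 + (-0.92000)·0.083481 = 1.1932 mg/L.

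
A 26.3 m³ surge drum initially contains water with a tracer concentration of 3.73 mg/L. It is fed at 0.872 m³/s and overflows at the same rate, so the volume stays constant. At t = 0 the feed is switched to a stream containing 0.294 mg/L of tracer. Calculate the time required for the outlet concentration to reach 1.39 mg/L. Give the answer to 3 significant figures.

Species balance: V dC/dt = Q(C_in − C) ⇒ τ = V/Q = 30.161 s.
C(t) = C_in + (C₀ − C_in) e^(−t/τ). Set C = 1.39 and solve for t:
e^(−t/τ) = (C − C_in)/(C₀ − C_in) = (1.39 − 0.294)/(3.73 − 0.294) = 0.31898
t = −τ ln(…) = 30.161 × 1.1426 = 34.463 s.

34.5 s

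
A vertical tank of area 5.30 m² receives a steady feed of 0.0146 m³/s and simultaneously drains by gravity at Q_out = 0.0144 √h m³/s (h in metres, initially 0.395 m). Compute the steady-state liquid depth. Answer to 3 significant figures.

Accumulation of liquid (constant cross-section A): A dh/dt = Q_in − 0.0144 √h. At steady state dh/dt = 0:
Q_in = 0.0144 √h_ss ⇒ √h_ss = 0.0146/0.0144 = 1.0139.
h_ss = 1.0139² = 1.0280 m. (Since h₀ = 0.395 m < h_ss, the level will rise toward this value.)

1.03 m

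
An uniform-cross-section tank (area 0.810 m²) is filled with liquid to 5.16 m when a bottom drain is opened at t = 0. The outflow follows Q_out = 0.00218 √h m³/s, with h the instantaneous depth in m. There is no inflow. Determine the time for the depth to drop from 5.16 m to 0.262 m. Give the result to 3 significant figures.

1310 s

Accumulation of liquid (constant cross-section A): A dh/dt = −0.00218 √h.
Separate and integrate: 2(√h − √h₀) = −(0.00218/A) t.
t = 2A(√h₀ − √h)/0.00218 = 2·0.810·(√5.16 − √0.262)/0.00218
  = 1.6200 × (2.2716 − 0.51186) / 0.00218 = 1307.7 s.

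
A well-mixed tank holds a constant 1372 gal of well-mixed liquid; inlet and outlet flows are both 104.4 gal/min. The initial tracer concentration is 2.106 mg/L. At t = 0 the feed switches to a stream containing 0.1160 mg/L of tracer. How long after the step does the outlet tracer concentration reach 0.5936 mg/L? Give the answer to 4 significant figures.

18.75 min

Species balance: V dC/dt = Q(C_in − C) ⇒ τ = V/Q = 13.1418 min.
C(t) = C_in + (C₀ − C_in) e^(−t/τ). Set C = 0.5936 and solve for t:
e^(−t/τ) = (C − C_in)/(C₀ − C_in) = (0.5936 − 0.1160)/(2.106 − 0.1160) = 0.240000
t = −τ ln(…) = 13.1418 × 1.42712 = 18.7548 min.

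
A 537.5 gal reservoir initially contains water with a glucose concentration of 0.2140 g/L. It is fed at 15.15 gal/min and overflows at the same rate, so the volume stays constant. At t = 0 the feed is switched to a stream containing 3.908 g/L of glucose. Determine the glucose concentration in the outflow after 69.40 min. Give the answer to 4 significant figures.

Unsteady species balance (constant V, well mixed): V dC/dt = Q(C_in − C).
Rewrite as dC/dt + C/τ = C_in/τ, τ = V/Q = 35.4785 min.
Solution: C(t) = C_in + (C₀ − C_in) e^(−t/τ).
C(69.40) = 3.908 + (0.2140 − 3.908)·e^(−69.40/35.4785) = 3.908 + (-3.69400)·0.141407 = 3.38564 g/L.

3.386 g/L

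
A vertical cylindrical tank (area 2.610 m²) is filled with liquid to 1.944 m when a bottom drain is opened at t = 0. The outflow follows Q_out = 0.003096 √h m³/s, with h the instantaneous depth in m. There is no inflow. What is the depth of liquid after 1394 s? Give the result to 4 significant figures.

0.3220 m

A dh/dt = −Q_out = −0.003096 √h.
This is separable: 2 d(√h)/dt = −0.003096/A, so √h = √h₀ − (0.003096/(2A)) t.
√h = √1.944 − 0.003096·1394/(2·2.610) = 1.39427 − 0.826786 = 0.567488.
h = 0.567488² = 0.322042 m.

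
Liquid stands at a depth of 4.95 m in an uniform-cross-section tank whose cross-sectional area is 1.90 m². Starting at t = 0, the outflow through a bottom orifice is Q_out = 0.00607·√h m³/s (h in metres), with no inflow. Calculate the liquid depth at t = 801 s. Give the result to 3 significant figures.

With no inflow, A dh/dt = −0.00607 √h.
∫ h^(−1/2) dh = −(0.00607/A) ∫ dt, giving 2√h = 2√h₀ − (0.00607/A) t.
√h = √4.95 − 0.00607·801/(2·1.90) = 2.2249 − 1.2795 = 0.94537.
h = 0.94537² = 0.89372 m.

0.894 m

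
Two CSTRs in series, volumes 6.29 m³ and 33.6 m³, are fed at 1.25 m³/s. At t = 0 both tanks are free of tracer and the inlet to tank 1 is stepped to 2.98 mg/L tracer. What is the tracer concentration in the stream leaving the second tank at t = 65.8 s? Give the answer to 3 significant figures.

2.66 mg/L

Time constants: τᵢ = Vᵢ/Q for each well-mixed tank.
τ₁ = 6.29/1.25 = 5.0320 s; τ₂ = 33.6/1.25 = 26.880 s.
Solving the cascade with C₁(0)=C₂(0)=0 gives C₂(t) = C_in[1 − (τ₁ e^(−t/τ₁) − τ₂ e^(−t/τ₂))/(τ₁ − τ₂)].
At t = 65.8: e^(−t/τ₁) = 2.0943e-06, e^(−t/τ₂) = 0.086474.
C₂ = 2.98·[1 − (5.0320·2.0943e-06 − 26.880·0.086474)/(-21.848)] = 2.98·0.89361 = 2.6630 mg/L.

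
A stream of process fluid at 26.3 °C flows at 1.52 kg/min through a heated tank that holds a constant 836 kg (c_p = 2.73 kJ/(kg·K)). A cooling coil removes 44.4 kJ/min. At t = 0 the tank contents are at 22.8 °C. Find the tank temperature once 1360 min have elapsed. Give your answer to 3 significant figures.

Heat balance on the well-mixed liquid: M c_p dT/dt = ṁ c_p (T_in − T) − 44.4.
Rearrange: dT/dt = (T_ss − T)/τ with τ = M/ṁ = 550.00 min and T_ss = T_in − Q̇/(ṁ c_p) = 15.600 °C.
This is linear first-order; T(t) = T_ss + (T₀ − T_ss) e^(−t/τ).
T(1360) = 15.600 + (7.1998)·e^(−1360/550.00) = 15.600 + (7.1998)·0.084354 = 16.208 °C.

16.2 °C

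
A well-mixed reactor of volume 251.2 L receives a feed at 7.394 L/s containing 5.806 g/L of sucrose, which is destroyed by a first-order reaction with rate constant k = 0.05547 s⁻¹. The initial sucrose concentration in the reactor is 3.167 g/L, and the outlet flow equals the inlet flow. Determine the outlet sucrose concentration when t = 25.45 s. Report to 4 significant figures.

Species balance: V dC/dt = Q C_in − Q C − k V C.
dC/dt = (Q/V) C_in − (Q/V + k) C; effective rate a = Q/V + k = 0.0294347 + 0.05547 = 0.0849047 s⁻¹.
C_ss = Q C_in/(Q + kV) = 2.01282 g/L; C(t) = C_ss + (C₀ − C_ss) e^(−a t).
C(25.45) = 2.01282 + (1.15418)·e^(−0.0849047·25.45) = 2.01282 + (1.15418)·0.115230 = 2.14582 g/L.

2.146 g/L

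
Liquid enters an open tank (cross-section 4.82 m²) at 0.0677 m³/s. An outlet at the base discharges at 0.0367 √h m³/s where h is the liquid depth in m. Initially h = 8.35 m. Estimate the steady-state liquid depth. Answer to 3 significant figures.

A dh/dt = Q_in − 0.0367 √h. Steady state requires inflow = outflow:
Q_in = 0.0367 √h_ss ⇒ √h_ss = 0.0677/0.0367 = 1.8447.
h_ss = 1.8447² = 3.4029 m. (Since h₀ = 8.35 m > h_ss, the level will fall toward this value.)

3.40 m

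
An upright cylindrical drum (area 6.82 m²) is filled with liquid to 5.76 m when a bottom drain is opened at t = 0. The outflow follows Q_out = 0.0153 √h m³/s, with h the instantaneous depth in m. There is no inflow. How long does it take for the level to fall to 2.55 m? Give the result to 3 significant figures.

716 s

With no inflow, A dh/dt = −0.0153 √h.
∫ h^(−1/2) dh = −(0.0153/A) ∫ dt, giving 2√h = 2√h₀ − (0.0153/A) t.
t = 2A(√h₀ − √h)/0.0153 = 2·6.82·(√5.76 − √2.55)/0.0153
  = 13.640 × (2.4000 − 1.5969) / 0.0153 = 715.99 s.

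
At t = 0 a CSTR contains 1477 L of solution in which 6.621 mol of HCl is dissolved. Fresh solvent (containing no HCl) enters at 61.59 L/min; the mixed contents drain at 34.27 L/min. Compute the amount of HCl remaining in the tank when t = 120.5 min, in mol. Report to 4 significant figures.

Let m(t) be the amount of HCl. Volume: V(t) = V₀ + (Q_in − Q_out) t = 1477 + 27.3200 t; V(120.5) = 4769.06 L.
Solute balance: dm/dt = 0 − Q_out C = −Q_out m/V(t).
Separate: dm/m = −Q_out dt/V(t) ⇒ ln(m/m₀) = −(Q_out/(Q_in−Q_out)) ln(V/V₀).
m = m₀ (V₀/V)^(Q_out/(Q_in−Q_out)) = 6.621 × (1477/4769.06)^(1.25439) = 1.52185 mol.

1.522 mol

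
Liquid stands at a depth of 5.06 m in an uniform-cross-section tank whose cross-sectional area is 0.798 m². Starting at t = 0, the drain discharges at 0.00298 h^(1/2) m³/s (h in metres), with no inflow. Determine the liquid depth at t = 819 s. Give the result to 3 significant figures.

A dh/dt = −Q_out = −0.00298 √h.
This is separable: 2 d(√h)/dt = −0.00298/A, so √h = √h₀ − (0.00298/(2A)) t.
√h = √5.06 − 0.00298·819/(2·0.798) = 2.2494 − 1.5292 = 0.72023.
h = 0.72023² = 0.51874 m.

0.519 m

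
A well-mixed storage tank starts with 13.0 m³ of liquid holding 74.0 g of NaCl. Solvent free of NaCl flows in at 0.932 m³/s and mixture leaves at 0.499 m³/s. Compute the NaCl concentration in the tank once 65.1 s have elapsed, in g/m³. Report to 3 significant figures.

0.476 g/m³

Total volume: dV/dt = Q_in − Q_out = 0.43300 m³/s, so V(t) = 13.0 + 0.43300 t and V(65.1) = 41.188 m³.
Species balance (pure solvent in): dm/dt = −Q_out · m/V(t).
dm/m = −Q_out dt/(V₀ + 0.43300 t); integrating gives ln(m/m₀) = −(Q_out/(Q_in−Q_out)) ln(V/V₀).
m = m₀ (V₀/V)^(Q_out/(Q_in−Q_out)) = 74.0 × (13.0/41.188)^(1.1524) = 19.591 g.
C = m/V = 19.591/41.188 = 0.47565 g/m³.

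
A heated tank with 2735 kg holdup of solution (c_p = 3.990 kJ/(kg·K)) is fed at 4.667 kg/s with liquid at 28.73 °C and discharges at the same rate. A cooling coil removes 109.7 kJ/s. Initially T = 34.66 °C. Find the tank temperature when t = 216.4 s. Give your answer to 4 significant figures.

First-law balance (no shaft work): M c_p dT/dt = ṁ c_p (T_in − T) − 109.7.
τ = M/ṁ = 586.030 s; T_ss = T_in − Q̇/(ṁ c_p) = 28.73 − 109.7/(4.667·3.990) = 22.8389 °C.
Integrating: T(t) = T_ss + (T₀ − T_ss) e^(−t/τ).
T(216.4) = 22.8389 + (11.8211)·e^(−216.4/586.030) = 22.8389 + (11.8211)·0.691242 = 31.0101 °C.

31.01 °C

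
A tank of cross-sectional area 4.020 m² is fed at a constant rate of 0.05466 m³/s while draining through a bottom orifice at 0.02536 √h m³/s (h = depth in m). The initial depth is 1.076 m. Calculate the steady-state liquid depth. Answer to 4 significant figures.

Accumulation of liquid (constant cross-section A): A dh/dt = Q_in − 0.02536 √h. At steady state dh/dt = 0:
Q_in = 0.02536 √h_ss ⇒ √h_ss = 0.05466/0.02536 = 2.15536.
h_ss = 2.15536² = 4.64559 m. (Since h₀ = 1.076 m < h_ss, the level will rise toward this value.)

4.646 m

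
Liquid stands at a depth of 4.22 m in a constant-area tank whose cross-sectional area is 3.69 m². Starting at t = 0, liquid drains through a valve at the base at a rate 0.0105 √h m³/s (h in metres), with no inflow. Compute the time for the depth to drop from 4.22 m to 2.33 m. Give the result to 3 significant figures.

371 s

A dh/dt = −Q_out = −0.0105 √h.
Separate and integrate: 2(√h − √h₀) = −(0.0105/A) t.
t = 2A(√h₀ − √h)/0.0105 = 2·3.69·(√4.22 − √2.33)/0.0105
  = 7.3800 × (2.0543 − 1.5264) / 0.0105 = 370.99 s.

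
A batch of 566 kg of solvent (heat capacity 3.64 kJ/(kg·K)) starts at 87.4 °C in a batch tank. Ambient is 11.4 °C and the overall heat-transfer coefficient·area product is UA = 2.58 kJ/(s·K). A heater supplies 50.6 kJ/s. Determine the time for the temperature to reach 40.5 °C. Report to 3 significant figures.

First-law balance (no shaft work): M c_p dT/dt = −UA(T − T_amb) + Q̇.
τ = M c_p/UA = 798.54 s; T_ss = T_amb + Q̇/UA = 11.4 + 50.6/2.58 = 31.012 °C.
T(t) = T_ss + (T₀ − T_ss)e^(−t/τ); set T = 40.5:
t = −τ ln[(T − T_ss)/(T₀ − T_ss)] = −798.54 · ln(0.16826) = 1423.2 s.

1420 s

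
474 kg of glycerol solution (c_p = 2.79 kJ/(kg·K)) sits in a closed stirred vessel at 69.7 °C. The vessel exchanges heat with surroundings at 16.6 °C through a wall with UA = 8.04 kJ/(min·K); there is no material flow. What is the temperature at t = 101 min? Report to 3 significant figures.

Lumped-capacitance energy balance: M c_p dT/dt = UA(T_amb − T).
dT/dt = (T_ss − T)/τ with T_ss = T_amb = 16.600 °C, τ = M c_p/UA = 474·2.79/8.04 = 164.49 min.
This is linear first-order; T(t) = T_ss + (T₀ − T_ss) e^(−t/τ).
T(101) = 16.600 + (53.100)·0.54116 = 45.336 °C.

45.3 °C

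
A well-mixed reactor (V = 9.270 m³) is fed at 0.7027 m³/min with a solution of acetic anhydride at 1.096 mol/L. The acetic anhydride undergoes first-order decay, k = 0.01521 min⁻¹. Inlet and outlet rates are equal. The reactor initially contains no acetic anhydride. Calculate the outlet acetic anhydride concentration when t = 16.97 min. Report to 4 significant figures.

0.7180 mol/L

Species balance: V dC/dt = Q C_in − Q C − k V C.
This is linear with rate a = Q/V + k = 0.0910137 min⁻¹.
C_ss = Q C_in/(Q + kV) = 0.912839 mol/L; C(t) = C_ss + (C₀ − C_ss) e^(−a t).
C(16.97) = 0.912839 + (-0.912839)·e^(−0.0910137·16.97) = 0.912839 + (-0.912839)·0.213418 = 0.718023 mol/L.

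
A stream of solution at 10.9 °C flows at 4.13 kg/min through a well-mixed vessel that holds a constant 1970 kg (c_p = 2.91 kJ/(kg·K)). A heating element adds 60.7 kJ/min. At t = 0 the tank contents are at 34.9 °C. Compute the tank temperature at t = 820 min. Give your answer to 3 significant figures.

Energy balance: M c_p dT/dt = ṁ c_p (T_in − T) + 60.7.
Rearrange: dT/dt = (T_ss − T)/τ with τ = M/ṁ = 477.00 min and T_ss = T_in + Q̇/(ṁ c_p) = 15.951 °C.
Integrating: T(t) = T_ss + (T₀ − T_ss) e^(−t/τ).
T(820) = 15.951 + (18.949)·e^(−820/477.00) = 15.951 + (18.949)·0.17923 = 19.347 °C.

19.3 °C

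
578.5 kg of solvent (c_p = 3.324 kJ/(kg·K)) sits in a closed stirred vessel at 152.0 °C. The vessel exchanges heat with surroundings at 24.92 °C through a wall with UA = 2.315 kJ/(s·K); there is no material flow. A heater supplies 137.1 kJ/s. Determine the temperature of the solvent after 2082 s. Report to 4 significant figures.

Energy balance: M c_p dT/dt = −UA(T − T_amb) + Q̇.
dT/dt = (T_ss − T)/τ with T_ss = T_amb + Q̇/UA = 24.92 + 137.1/2.315 = 84.1425 °C, τ = M c_p/UA = 578.5·3.324/2.315 = 830.641 s.
This is linear first-order; T(t) = T_ss + (T₀ − T_ss) e^(−t/τ).
T(2082) = 84.1425 + (67.8575)·0.0815533 = 89.6765 °C.

89.68 °C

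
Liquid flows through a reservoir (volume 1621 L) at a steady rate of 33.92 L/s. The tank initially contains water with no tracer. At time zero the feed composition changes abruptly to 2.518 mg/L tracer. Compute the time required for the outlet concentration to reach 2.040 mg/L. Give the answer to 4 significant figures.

79.41 s

Mass balance on the solute (V constant): V dC/dt = Q(C_in − C), so τ = V/Q = 47.7889 s.
C(t) = C_in + (C₀ − C_in) e^(−t/τ). Set C = 2.040 and solve for t:
e^(−t/τ) = (C − C_in)/(C₀ − C_in) = (2.040 − 2.518)/(0 − 2.518) = 0.189833
t = −τ ln(…) = 47.7889 × 1.66161 = 79.4065 s.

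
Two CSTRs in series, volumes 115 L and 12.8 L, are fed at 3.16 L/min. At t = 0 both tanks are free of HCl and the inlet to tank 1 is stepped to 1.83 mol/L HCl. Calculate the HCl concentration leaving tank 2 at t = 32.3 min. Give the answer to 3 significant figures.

0.982 mol/L

Each tank obeys Vᵢ dCᵢ/dt = Q(Cᵢ₋₁ − Cᵢ), so τᵢ = Vᵢ/Q.
τ₁ = 115/3.16 = 36.392 min; τ₂ = 12.8/3.16 = 4.0506 min.
Solving the cascade with C₁(0)=C₂(0)=0 gives C₂(t) = C_in[1 − (τ₁ e^(−t/τ₁) − τ₂ e^(−t/τ₂))/(τ₁ − τ₂)].
At t = 32.3: e^(−t/τ₁) = 0.41166, e^(−t/τ₂) = 0.00034428.
C₂ = 1.83·[1 − (36.392·0.41166 − 4.0506·0.00034428)/(32.342)] = 1.83·0.53682 = 0.98238 mol/L.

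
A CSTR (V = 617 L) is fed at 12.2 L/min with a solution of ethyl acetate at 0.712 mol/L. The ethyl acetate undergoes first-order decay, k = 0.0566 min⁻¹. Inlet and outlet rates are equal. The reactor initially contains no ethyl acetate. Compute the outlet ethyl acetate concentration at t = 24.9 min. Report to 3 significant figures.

Accumulation = in − out − consumed: V dC/dt = Q C_in − Q C − k V C.
dC/dt = (Q/V) C_in − (Q/V + k) C; effective rate a = Q/V + k = 0.019773 + 0.0566 = 0.076373 min⁻¹.
C_ss = Q C_in/(Q + kV) = 0.18434 mol/L; C(t) = C_ss + (C₀ − C_ss) e^(−a t).
C(24.9) = 0.18434 + (-0.18434)·e^(−0.076373·24.9) = 0.18434 + (-0.18434)·0.14932 = 0.15681 mol/L.

0.157 mol/L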